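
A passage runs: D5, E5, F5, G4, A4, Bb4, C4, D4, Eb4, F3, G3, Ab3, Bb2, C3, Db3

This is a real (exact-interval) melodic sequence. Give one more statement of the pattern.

Eb2 F2 Gb2

With a 3-note motive the entries are D5, G4, C4, F3, Bb2, each down a 5th from the previous.
From Eb2 the exact shape gives Eb2 F2 Gb2.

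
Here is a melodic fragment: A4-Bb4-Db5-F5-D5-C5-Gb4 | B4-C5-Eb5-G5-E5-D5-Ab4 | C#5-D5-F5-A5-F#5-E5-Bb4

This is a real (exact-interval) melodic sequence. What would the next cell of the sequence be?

Taking 7-note groups, the heads are A4, B4, C#5: the pattern moves up a 2nd.
Statement 4 starts on D#5 and keeps the same exact contour: D#5 E5 G5 B5 G#5 F#5 C5.

D#5 E5 G5 B5 G#5 F#5 C5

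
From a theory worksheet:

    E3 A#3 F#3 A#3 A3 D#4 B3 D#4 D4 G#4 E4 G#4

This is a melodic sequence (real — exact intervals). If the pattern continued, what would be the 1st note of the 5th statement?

The unit is 4 notes. Position-1 pitches of the 3 shown cells: E3, A3, D4.
Carrying that up a 4th forward: G4 → C5.

C5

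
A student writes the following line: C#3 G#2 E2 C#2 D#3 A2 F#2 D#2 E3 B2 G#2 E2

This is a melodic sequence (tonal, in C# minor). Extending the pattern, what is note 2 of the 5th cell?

With 4-note cells, note 2 of each statement runs G#2, A2, B2.
Extending up a 2nd: C#3 → D#3.

D#3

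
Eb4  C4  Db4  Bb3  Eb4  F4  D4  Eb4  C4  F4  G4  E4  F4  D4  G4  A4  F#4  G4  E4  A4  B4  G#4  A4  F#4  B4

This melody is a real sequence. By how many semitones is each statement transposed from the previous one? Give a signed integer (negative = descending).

2

Taking 5-note groups, the heads are Eb4, F4, G4, A4, B4: the pattern moves up a 2nd.
Counting half-steps from Eb4 to F4: 2.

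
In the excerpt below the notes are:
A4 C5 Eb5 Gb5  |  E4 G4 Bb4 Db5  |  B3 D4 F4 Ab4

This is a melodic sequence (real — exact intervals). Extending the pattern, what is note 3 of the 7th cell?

With 4-note cells, note 3 of each statement runs Eb5, Bb4, F4.
Carrying that down a 4th forward: C4 → G3 → D3 → A2.

A2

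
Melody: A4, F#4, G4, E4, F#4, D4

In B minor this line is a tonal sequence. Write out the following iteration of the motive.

With a 2-note motive the entries are A4, G4, F#4, each down a 2nd from the previous.
So cell 4 is E4 C#4.

E4 C#4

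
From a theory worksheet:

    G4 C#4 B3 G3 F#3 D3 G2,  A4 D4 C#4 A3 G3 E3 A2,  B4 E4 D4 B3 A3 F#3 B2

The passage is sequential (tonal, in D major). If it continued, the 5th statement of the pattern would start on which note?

D5

Unit = 7 notes; the statements start on G4, A4, B4, moving up a 2nd each time.
Continuing: C#5 → D5. Statement 5 starts on D5.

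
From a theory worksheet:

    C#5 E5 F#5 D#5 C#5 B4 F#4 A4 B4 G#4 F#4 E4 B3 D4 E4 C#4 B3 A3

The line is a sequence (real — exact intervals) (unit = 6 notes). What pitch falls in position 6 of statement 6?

C2

With 6-note cells, note 6 of each statement runs B4, E4, A3.
Each moves down a 5th. Continuing: D3 → G2 → C2.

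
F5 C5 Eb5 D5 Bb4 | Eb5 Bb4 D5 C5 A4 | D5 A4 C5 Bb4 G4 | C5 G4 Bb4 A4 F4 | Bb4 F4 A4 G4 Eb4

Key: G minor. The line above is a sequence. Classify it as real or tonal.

Every note is diatonic to G minor.
Cell 1 has +3 semitones from note 2 to 3, but cell 2 has +4 — the interval quality changes while the contour stays the same, which is the hallmark of a tonal sequence.

tonal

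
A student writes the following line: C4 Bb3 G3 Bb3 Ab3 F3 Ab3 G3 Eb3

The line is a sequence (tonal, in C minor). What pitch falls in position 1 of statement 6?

Eb3

Grouping in 3s, the 1st note of each cell is C4, Bb3, Ab3.
Extending down a 2nd: G3 → F3 → Eb3.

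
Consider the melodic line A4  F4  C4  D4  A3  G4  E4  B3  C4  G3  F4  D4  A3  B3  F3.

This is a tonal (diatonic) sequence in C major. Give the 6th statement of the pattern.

The 5-note cells begin on A4, G4, F4 — each down a 2nd from the last.
Carrying on: E4 → D4 → C4.
So cell 6 is C4 A3 E3 F3 C3.

C4 A3 E3 F3 C3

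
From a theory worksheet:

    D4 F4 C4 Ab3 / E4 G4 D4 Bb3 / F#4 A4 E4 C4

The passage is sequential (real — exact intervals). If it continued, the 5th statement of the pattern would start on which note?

With a 4-note motive the entries are D4, E4, F#4, each up a 2nd from the previous.
Extending the heads up a 2nd: G#4 → A#4.

A#4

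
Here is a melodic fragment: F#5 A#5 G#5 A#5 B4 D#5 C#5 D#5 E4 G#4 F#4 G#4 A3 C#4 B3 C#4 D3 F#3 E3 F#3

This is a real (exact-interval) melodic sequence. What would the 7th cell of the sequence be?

The 4-note cells begin on F#5, B4, E4, A3, D3 — each down a 5th from the last.
Extending down a 5th: G2 → C2.
So cell 7 is C2 E2 D2 E2.

C2 E2 D2 E2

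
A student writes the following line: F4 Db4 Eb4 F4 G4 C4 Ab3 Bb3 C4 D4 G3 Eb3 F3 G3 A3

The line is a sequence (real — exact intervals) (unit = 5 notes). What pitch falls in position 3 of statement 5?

With 5-note cells, note 3 of each statement runs Eb4, Bb3, F3.
Extending down a 4th: C3 → G2.

G2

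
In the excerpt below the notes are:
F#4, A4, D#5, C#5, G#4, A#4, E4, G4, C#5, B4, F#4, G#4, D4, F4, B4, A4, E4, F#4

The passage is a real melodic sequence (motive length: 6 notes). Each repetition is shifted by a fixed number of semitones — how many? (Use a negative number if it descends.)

-2

The 6-note cells begin on F#4, E4, D4 — each down a 2nd from the last.
F#4 to E4 spans -2 semitones.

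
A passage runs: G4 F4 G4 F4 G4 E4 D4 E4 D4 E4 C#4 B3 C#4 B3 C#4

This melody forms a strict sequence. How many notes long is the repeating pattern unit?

5

15 notes total. Splitting into 3 groups of 5:
G4 F4 G4 F4 G4 | E4 D4 E4 D4 E4 | C#4 B3 C#4 B3 C#4
Each cell is the previous one down a 3rd — so the unit is 5 notes.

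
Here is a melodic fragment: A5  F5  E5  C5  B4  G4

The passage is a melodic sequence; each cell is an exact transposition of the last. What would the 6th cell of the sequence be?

The 2-note cells begin on A5, E5, B4 — each down a 4th from the last.
Carrying on: F#4 → C#4 → G#3.
From G#3 the exact shape gives G#3 E3.

G#3 E3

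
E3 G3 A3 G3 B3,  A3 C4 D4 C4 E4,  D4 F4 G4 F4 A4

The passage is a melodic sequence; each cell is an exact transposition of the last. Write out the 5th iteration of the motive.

C5 Eb5 F5 Eb5 G5

The 5-note cells begin on E3, A3, D4 — each up a 4th from the last.
Continuing the starts: G4 → C5.
So cell 5 is C5 Eb5 F5 Eb5 G5.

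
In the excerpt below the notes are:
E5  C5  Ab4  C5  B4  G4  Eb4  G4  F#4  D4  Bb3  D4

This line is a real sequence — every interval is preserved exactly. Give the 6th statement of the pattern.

The 4-note cells begin on E5, B4, F#4 — each down a 4th from the last.
Continuing the starts: C#4 → G#3 → D#3.
So cell 6 is D#3 B2 G2 B2.

D#3 B2 G2 B2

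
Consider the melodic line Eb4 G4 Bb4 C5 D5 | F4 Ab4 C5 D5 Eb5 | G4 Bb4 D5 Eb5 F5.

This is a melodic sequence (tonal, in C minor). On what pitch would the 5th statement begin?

Bb4

Unit = 5 notes; the statements start on Eb4, F4, G4, moving up a 2nd each time.
Extending the heads up a 2nd: Ab4 → Bb4.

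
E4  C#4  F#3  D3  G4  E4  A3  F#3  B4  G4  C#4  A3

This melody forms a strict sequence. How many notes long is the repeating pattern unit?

4

Try groups of 4 (3 cells in 12 notes):
E4 C#4 F#3 D3 | G4 E4 A3 F#3 | B4 G4 C#4 A3
Every group is a transposition up a 3rd of the one before; no shorter unit works.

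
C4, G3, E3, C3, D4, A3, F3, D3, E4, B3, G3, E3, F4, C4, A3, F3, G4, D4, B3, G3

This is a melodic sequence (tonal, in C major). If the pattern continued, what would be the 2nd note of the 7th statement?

F4

With 4-note cells, note 2 of each statement runs G3, A3, B3, C4, D4.
Each moves up a 2nd. Continuing: E4 → F4.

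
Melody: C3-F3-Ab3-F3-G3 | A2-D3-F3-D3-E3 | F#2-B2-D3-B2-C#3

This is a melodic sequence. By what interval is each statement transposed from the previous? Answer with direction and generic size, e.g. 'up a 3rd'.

down a 3rd

With a 5-note motive the entries are C3, A2, F#2, each down a 3rd from the previous.
C3 to A2 is down a 3rd.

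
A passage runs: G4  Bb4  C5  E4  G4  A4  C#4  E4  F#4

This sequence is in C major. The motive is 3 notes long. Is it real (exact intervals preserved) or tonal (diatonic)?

Each cell has the same semitone pattern (3, 2) — intervals are preserved exactly.
And Bb4 lies outside C major, so the sequence is real rather than tonal.

real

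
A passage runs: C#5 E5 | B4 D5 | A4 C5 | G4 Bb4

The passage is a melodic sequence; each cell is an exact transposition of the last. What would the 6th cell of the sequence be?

With a 2-note motive the entries are C#5, B4, A4, G4, each down a 2nd from the previous.
Continuing the starts: F4 → Eb4.
So cell 6 is Eb4 Gb4.

Eb4 Gb4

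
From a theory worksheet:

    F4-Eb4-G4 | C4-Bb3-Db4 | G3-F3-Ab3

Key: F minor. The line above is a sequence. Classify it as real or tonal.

Every note is diatonic to F minor.
Cell 1 has +4 semitones from note 2 to 3, but cell 2 has +3 — the interval quality changes while the contour stays the same, which is the hallmark of a tonal sequence.

tonal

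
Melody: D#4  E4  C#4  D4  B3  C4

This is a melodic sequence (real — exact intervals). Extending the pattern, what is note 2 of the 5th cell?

Ab3

The unit is 2 notes. Position-2 pitches of the 3 shown cells: E4, D4, C4.
Each moves down a 2nd. Continuing: Bb3 → Ab3.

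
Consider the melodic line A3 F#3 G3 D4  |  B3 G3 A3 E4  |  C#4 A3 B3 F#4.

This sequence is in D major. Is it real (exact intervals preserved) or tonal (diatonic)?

tonal

Every note is diatonic to D major.
Cell 1 has -3 semitones from note 1 to 2, but cell 2 has -4 — the interval quality changes while the contour stays the same, which is the hallmark of a tonal sequence.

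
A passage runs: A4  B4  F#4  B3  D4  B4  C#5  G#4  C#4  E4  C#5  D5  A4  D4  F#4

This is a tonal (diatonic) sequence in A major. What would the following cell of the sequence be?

D5 E5 B4 E4 G#4

The 5-note cells begin on A4, B4, C#5 — each up a 2nd from the last.
So cell 4 is D5 E5 B4 E4 G#4.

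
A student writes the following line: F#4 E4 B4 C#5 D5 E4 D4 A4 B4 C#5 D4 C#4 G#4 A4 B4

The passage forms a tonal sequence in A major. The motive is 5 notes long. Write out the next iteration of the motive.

C#4 B3 F#4 G#4 A4

Taking 5-note groups, the heads are F#4, E4, D4: the pattern moves down a 2nd.
Statement 4 starts on C#4 and keeps the same diatonic contour: C#4 B3 F#4 G#4 A4.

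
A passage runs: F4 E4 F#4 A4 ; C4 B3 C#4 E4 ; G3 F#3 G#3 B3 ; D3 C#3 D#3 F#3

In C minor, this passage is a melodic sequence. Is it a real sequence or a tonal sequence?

real

Each cell has the same semitone pattern (-1, 2, 3) — intervals are preserved exactly.
And E4 lies outside C minor, so the sequence is real rather than tonal.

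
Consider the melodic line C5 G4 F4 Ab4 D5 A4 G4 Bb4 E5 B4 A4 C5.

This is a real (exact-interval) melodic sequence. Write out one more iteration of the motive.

F#5 C#5 B4 D5

The 4-note cells begin on C5, D5, E5 — each up a 2nd from the last.
So cell 4 is F#5 C#5 B4 D5.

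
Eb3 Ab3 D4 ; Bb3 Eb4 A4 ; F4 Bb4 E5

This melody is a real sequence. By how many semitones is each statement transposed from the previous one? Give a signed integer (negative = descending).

7

With a 3-note motive the entries are Eb3, Bb3, F4, each up a 5th from the previous.
Eb3 to Bb3 spans +7 semitones.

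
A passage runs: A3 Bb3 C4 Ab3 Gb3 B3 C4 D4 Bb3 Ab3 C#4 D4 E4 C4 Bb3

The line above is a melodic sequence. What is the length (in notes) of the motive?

15 notes total. Splitting into 3 groups of 5:
A3 Bb3 C4 Ab3 Gb3 | B3 C4 D4 Bb3 Ab3 | C#4 D4 E4 C4 Bb3
Every group is a transposition up a 2nd of the one before; no shorter unit works.

5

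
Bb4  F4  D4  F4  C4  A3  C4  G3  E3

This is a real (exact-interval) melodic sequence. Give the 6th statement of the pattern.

Taking 3-note groups, the heads are Bb4, F4, C4: the pattern moves down a 4th.
Extending down a 4th: G3 → D3 → A2.
So cell 6 is A2 E2 C#2.

A2 E2 C#2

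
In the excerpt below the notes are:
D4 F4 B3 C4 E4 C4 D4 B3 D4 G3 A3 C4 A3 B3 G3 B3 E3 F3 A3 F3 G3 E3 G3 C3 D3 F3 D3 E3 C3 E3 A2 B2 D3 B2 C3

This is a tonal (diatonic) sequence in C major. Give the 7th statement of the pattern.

F2 A2 D2 E2 G2 E2 F2

With a 7-note motive the entries are D4, B3, G3, E3, C3, each down a 3rd from the previous.
Carrying on: A2 → F2.
So cell 7 is F2 A2 D2 E2 G2 E2 F2.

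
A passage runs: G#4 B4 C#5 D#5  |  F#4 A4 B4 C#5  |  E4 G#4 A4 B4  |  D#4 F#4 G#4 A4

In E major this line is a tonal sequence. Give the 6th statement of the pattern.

Unit = 4 notes; the statements start on G#4, F#4, E4, D#4, moving down a 2nd each time.
Extending down a 2nd: C#4 → B3.
So cell 6 is B3 D#4 E4 F#4.

B3 D#4 E4 F#4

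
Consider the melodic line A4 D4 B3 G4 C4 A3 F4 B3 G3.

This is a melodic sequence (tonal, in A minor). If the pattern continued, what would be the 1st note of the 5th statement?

D4

With 3-note cells, note 1 of each statement runs A4, G4, F4.
Carrying that down a 2nd forward: E4 → D4.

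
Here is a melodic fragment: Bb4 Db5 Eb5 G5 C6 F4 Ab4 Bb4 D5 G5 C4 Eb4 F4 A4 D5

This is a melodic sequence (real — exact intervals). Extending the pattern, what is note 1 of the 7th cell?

E2

Grouping in 5s, the 1st note of each cell is Bb4, F4, C4.
Carrying that down a 4th forward: G3 → D3 → A2 → E2.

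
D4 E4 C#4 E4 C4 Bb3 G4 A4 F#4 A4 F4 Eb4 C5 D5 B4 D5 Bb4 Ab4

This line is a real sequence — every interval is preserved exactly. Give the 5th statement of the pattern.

The 6-note cells begin on D4, G4, C5 — each up a 4th from the last.
Continuing the starts: F5 → Bb5.
From Bb5 the exact shape gives Bb5 C6 A5 C6 Ab5 Gb5.

Bb5 C6 A5 C6 Ab5 Gb5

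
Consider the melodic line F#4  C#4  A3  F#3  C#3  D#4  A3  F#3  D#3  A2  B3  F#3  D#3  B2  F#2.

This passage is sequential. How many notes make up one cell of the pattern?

There are 15 notes; a 5-note unit gives 3 cells:
F#4 C#4 A3 F#3 C#3 | D#4 A3 F#3 D#3 A2 | B3 F#3 D#3 B2 F#2
Each cell is the previous one down a 3rd — so the unit is 5 notes.

5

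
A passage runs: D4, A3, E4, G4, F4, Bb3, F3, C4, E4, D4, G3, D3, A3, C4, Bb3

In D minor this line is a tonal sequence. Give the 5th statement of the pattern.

Taking 5-note groups, the heads are D4, Bb3, G3: the pattern moves down a 3rd.
Carrying on: E3 → C3.
So cell 5 is C3 G2 D3 F3 E3.

C3 G2 D3 F3 E3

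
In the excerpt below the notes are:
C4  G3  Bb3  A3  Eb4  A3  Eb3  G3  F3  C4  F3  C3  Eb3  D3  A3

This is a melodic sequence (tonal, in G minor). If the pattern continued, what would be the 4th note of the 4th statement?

Bb2

The unit is 5 notes. Position-4 pitches of the 3 shown cells: A3, F3, D3.
From D3, down a 3rd gives Bb2.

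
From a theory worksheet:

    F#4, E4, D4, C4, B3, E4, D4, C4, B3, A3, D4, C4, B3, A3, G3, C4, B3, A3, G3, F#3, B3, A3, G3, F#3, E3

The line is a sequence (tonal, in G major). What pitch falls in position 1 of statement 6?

Grouping in 5s, the 1st note of each cell is F#4, E4, D4, C4, B3.
One more down a 2nd gives A3.

A3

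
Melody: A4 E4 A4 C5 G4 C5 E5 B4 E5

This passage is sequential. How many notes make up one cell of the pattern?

Try groups of 3 (3 cells in 9 notes):
A4 E4 A4 | C5 G4 C5 | E5 B4 E5
That's a consistent up a 3rd shift per cell, and no other grouping gives one.

3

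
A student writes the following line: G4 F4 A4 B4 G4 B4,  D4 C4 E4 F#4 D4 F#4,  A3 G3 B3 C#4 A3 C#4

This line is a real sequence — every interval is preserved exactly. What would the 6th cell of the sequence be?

Taking 6-note groups, the heads are G4, D4, A3: the pattern moves down a 4th.
Carrying on: E3 → B2 → F#2.
From F#2 the exact shape gives F#2 E2 G#2 A#2 F#2 A#2.

F#2 E2 G#2 A#2 F#2 A#2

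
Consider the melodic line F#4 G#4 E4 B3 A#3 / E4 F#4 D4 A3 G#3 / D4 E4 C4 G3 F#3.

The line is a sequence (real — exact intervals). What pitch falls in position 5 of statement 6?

C3

With 5-note cells, note 5 of each statement runs A#3, G#3, F#3.
Carrying that down a 2nd forward: E3 → D3 → C3.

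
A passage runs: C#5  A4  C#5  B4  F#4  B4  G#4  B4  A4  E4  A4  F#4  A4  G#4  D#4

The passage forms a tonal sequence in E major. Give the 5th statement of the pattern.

Unit = 5 notes; the statements start on C#5, B4, A4, moving down a 2nd each time.
Carrying on: G#4 → F#4.
From F#4 the diatonic shape gives F#4 D#4 F#4 E4 B3.

F#4 D#4 F#4 E4 B3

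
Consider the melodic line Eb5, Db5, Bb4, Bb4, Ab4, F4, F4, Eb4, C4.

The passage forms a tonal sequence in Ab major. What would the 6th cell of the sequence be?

Db3 C3 Ab2

Unit = 3 notes; the statements start on Eb5, Bb4, F4, moving down a 4th each time.
Extending down a 4th: C4 → G3 → Db3.
So cell 6 is Db3 C3 Ab2.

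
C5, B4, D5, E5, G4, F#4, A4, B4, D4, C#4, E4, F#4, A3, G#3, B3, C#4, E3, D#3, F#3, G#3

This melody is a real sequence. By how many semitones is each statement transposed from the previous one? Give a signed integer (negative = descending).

With a 4-note motive the entries are C5, G4, D4, A3, E3, each down a 4th from the previous.
C5 to G4 spans -5 semitones.

-5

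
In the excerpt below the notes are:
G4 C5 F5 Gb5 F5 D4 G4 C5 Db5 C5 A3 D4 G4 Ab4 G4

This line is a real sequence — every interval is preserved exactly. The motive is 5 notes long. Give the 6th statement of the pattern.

F#2 B2 E3 F3 E3

Unit = 5 notes; the statements start on G4, D4, A3, moving down a 4th each time.
Extending down a 4th: E3 → B2 → F#2.
From F#2 the exact shape gives F#2 B2 E3 F3 E3.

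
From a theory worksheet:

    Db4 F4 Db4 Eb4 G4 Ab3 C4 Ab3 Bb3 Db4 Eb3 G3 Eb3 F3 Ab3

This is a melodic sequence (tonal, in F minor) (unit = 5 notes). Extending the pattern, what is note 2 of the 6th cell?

With 5-note cells, note 2 of each statement runs F4, C4, G3.
Each moves down a 4th. Continuing: Db3 → Ab2 → Eb2.

Eb2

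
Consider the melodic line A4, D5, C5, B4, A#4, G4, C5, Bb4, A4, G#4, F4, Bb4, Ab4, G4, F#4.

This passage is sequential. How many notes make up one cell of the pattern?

5

There are 15 notes; a 5-note unit gives 3 cells:
A4 D5 C5 B4 A#4 | G4 C5 Bb4 A4 G#4 | F4 Bb4 Ab4 G4 F#4
Every group is a transposition down a 2nd of the one before; no shorter unit works.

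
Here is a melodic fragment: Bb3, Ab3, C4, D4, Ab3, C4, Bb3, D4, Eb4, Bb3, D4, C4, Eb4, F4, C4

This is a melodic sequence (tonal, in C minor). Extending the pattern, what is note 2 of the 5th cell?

Eb4

The unit is 5 notes. Position-2 pitches of the 3 shown cells: Ab3, Bb3, C4.
Carrying that up a 2nd forward: D4 → Eb4.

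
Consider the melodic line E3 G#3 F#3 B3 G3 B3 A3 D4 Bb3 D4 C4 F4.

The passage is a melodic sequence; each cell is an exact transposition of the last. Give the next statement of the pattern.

Db4 F4 Eb4 Ab4

Unit = 4 notes; the statements start on E3, G3, Bb3, moving up a 3rd each time.
So cell 4 is Db4 F4 Eb4 Ab4.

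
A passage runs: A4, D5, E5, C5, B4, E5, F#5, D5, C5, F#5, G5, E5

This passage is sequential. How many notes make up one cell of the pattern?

4

Try groups of 4 (3 cells in 12 notes):
A4 D5 E5 C5 | B4 E5 F#5 D5 | C5 F#5 G5 E5
That's a consistent up a 2nd shift per cell, and no other grouping gives one.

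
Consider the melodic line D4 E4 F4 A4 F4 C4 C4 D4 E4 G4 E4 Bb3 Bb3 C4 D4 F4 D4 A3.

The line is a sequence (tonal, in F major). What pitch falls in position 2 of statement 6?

G3

The unit is 6 notes. Position-2 pitches of the 3 shown cells: E4, D4, C4.
Extending down a 2nd: Bb3 → A3 → G3.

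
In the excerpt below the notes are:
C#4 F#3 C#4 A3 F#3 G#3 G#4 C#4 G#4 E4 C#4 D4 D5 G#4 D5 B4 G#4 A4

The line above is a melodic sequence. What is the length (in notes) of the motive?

Try groups of 6 (3 cells in 18 notes):
C#4 F#3 C#4 A3 F#3 G#3 | G#4 C#4 G#4 E4 C#4 D4 | D5 G#4 D5 B4 G#4 A4
Each cell is the previous one up a 5th — so the unit is 6 notes.

6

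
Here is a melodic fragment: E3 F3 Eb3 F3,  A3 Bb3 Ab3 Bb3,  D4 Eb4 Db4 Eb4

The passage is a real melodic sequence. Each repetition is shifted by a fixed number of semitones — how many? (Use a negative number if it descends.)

Unit = 4 notes; the statements start on E3, A3, D4, moving up a 4th each time.
E3→A3 is 57 − 52 = 5 semitones.

5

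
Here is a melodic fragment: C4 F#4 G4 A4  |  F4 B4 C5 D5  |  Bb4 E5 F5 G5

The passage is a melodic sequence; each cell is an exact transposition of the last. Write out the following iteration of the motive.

Eb5 A5 Bb5 C6

Unit = 4 notes; the statements start on C4, F4, Bb4, moving up a 4th each time.
From Eb5 the exact shape gives Eb5 A5 Bb5 C6.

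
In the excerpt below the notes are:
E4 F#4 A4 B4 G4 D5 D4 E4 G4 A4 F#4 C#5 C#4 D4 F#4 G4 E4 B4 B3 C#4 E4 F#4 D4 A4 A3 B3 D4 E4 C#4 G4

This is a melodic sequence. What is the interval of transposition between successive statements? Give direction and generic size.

Unit = 6 notes; the statements start on E4, D4, C#4, B3, A3, moving down a 2nd each time.
From E4 to D4: down a 2nd.

down a 2nd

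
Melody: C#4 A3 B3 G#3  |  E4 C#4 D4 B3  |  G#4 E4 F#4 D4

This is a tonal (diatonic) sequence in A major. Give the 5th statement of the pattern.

D5 B4 C#5 A4

Unit = 4 notes; the statements start on C#4, E4, G#4, moving up a 3rd each time.
Carrying on: B4 → D5.
From D5 the diatonic shape gives D5 B4 C#5 A4.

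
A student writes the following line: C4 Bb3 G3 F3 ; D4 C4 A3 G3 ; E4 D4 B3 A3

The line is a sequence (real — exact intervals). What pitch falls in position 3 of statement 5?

D#4

Grouping in 4s, the 3rd note of each cell is G3, A3, B3.
Each moves up a 2nd. Continuing: C#4 → D#4.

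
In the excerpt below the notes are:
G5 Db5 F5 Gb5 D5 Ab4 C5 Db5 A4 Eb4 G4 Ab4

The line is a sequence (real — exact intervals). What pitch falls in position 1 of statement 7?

The unit is 4 notes. Position-1 pitches of the 3 shown cells: G5, D5, A4.
Extending down a 4th: E4 → B3 → F#3 → C#3.

C#3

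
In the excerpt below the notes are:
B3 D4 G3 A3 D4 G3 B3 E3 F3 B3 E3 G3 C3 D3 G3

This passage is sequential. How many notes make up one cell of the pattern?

5

15 notes total. Splitting into 3 groups of 5:
B3 D4 G3 A3 D4 | G3 B3 E3 F3 B3 | E3 G3 C3 D3 G3
That's a consistent down a 3rd shift per cell, and no other grouping gives one.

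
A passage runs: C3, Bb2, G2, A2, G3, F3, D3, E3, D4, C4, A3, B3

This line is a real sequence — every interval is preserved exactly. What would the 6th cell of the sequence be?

B5 A5 F#5 G#5

Taking 4-note groups, the heads are C3, G3, D4: the pattern moves up a 5th.
Carrying on: A4 → E5 → B5.
So cell 6 is B5 A5 F#5 G#5.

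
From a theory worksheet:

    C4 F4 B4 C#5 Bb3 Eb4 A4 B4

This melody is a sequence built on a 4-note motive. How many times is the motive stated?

2

8 notes in groups of 4 gives 8/4 = 2 statements.
Starts: C4, Bb3 — each down a 2nd.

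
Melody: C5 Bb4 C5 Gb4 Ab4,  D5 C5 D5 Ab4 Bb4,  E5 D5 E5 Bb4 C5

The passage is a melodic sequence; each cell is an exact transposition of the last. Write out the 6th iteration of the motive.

A#5 G#5 A#5 E5 F#5

With a 5-note motive the entries are C5, D5, E5, each up a 2nd from the previous.
Continuing the starts: F#5 → G#5 → A#5.
From A#5 the exact shape gives A#5 G#5 A#5 E5 F#5.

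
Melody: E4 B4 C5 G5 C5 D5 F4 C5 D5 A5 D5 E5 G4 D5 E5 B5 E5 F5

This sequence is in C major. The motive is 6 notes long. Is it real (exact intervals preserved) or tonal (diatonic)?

tonal

Every note is diatonic to C major.
Cell 1 has +1 semitones from note 2 to 3, but cell 2 has +2 — the interval quality changes while the contour stays the same, which is the hallmark of a tonal sequence.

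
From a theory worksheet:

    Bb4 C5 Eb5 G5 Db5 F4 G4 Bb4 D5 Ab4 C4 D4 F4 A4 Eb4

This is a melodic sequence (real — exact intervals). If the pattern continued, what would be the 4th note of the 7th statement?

C#3

With 5-note cells, note 4 of each statement runs G5, D5, A4.
Carrying that down a 4th forward: E4 → B3 → F#3 → C#3.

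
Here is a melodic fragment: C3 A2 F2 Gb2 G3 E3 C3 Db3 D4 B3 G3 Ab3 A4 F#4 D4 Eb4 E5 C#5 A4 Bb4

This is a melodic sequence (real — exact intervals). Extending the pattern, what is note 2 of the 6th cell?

G#5

Grouping in 4s, the 2nd note of each cell is A2, E3, B3, F#4, C#5.
Each moves up a 5th; the next is G#5.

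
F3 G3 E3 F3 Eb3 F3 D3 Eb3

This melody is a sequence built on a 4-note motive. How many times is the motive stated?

8 notes in groups of 4 gives 8/4 = 2 statements.
Starts: F3, Eb3 — each down a 2nd.

2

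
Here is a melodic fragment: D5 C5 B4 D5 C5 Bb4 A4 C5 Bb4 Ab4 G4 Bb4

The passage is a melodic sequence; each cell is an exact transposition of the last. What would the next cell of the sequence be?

Ab4 Gb4 F4 Ab4

The 4-note cells begin on D5, C5, Bb4 — each down a 2nd from the last.
From Ab4 the exact shape gives Ab4 Gb4 F4 Ab4.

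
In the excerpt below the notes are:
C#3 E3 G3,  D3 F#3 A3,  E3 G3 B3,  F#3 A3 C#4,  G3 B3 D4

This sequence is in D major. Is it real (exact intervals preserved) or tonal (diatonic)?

Every note is diatonic to D major.
Cell 1 has +3 semitones from note 1 to 2, but cell 2 has +4 — the interval quality changes while the contour stays the same, which is the hallmark of a tonal sequence.

tonal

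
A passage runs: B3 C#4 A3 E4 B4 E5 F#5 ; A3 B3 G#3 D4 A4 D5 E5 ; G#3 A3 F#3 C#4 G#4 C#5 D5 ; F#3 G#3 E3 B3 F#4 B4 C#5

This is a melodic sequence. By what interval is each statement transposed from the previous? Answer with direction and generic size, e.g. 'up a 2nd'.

down a 2nd

Unit = 7 notes; the statements start on B3, A3, G#3, F#3, moving down a 2nd each time.
B3 to A3 is down a 2nd.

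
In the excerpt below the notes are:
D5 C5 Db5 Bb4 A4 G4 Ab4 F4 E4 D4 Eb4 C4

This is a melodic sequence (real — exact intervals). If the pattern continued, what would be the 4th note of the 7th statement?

With 4-note cells, note 4 of each statement runs Bb4, F4, C4.
Carrying that down a 4th forward: G3 → D3 → A2 → E2.

E2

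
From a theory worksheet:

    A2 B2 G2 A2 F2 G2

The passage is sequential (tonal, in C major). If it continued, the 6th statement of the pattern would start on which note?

C2

The 2-note cells begin on A2, G2, F2 — each down a 2nd from the last.
Extending the heads down a 2nd: E2 → D2 → C2.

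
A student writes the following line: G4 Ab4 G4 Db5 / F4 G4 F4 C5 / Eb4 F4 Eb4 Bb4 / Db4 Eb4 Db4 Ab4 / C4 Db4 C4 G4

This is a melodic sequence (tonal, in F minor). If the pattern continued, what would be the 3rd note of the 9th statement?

F3

With 4-note cells, note 3 of each statement runs G4, F4, Eb4, Db4, C4.
Each moves down a 2nd. Continuing: Bb3 → Ab3 → G3 → F3.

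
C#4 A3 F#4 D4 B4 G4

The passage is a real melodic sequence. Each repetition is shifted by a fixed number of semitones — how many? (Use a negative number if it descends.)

The 2-note cells begin on C#4, F#4, B4 — each up a 4th from the last.
Counting half-steps from C#4 to F#4: 5.

5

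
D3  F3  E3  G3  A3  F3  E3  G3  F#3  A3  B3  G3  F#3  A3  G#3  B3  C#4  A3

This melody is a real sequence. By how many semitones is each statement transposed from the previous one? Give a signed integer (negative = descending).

Unit = 6 notes; the statements start on D3, E3, F#3, moving up a 2nd each time.
D3 to E3 spans +2 semitones.

2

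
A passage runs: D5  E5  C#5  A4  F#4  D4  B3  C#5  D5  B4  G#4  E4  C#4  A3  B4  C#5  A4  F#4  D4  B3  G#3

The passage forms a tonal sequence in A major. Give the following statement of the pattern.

Unit = 7 notes; the statements start on D5, C#5, B4, moving down a 2nd each time.
Statement 4 starts on A4 and keeps the same diatonic contour: A4 B4 G#4 E4 C#4 A3 F#3.

A4 B4 G#4 E4 C#4 A3 F#3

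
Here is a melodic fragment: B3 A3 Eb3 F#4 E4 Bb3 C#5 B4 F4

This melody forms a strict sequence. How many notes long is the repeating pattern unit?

3

There are 9 notes; a 3-note unit gives 3 cells:
B3 A3 Eb3 | F#4 E4 Bb3 | C#5 B4 F4
Each cell is the previous one up a 5th — so the unit is 3 notes.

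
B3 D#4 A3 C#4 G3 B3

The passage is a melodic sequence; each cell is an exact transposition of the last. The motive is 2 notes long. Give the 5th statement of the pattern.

The 2-note cells begin on B3, A3, G3 — each down a 2nd from the last.
Carrying on: F3 → Eb3.
So cell 5 is Eb3 G3.

Eb3 G3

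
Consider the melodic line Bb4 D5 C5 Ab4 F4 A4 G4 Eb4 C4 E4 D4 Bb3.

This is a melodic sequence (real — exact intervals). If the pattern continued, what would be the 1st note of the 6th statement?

The unit is 4 notes. Position-1 pitches of the 3 shown cells: Bb4, F4, C4.
Carrying that down a 4th forward: G3 → D3 → A2.

A2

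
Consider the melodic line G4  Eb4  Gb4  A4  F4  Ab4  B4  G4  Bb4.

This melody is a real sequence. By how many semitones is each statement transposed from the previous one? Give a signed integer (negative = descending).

2

With a 3-note motive the entries are G4, A4, B4, each up a 2nd from the previous.
G4→A4 is 69 − 67 = 2 semitones.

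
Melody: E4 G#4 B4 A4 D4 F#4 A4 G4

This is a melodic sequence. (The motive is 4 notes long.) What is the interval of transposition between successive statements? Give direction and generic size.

down a 2nd

The 4-note cells begin on E4, D4 — each down a 2nd from the last.
From E4 to D4: down a 2nd.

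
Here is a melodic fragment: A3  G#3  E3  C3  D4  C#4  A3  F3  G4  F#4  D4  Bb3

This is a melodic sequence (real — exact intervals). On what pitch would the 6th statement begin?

Bb5

With a 4-note motive the entries are A3, D4, G4, each up a 4th from the previous.
Extending the heads up a 4th: C5 → F5 → Bb5.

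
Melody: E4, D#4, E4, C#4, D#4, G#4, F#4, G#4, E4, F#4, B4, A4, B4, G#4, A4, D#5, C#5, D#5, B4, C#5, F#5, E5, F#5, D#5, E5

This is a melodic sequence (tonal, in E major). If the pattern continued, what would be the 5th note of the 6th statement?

G#5

With 5-note cells, note 5 of each statement runs D#4, F#4, A4, C#5, E5.
One more up a 3rd gives G#5.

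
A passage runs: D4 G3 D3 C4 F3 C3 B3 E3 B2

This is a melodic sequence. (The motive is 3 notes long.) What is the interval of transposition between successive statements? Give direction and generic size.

Unit = 3 notes; the statements start on D4, C4, B3, moving down a 2nd each time.
From D4 to C4: down a 2nd.

down a 2nd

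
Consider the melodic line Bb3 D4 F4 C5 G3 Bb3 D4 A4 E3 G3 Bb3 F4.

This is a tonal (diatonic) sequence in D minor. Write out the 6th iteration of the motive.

The 4-note cells begin on Bb3, G3, E3 — each down a 3rd from the last.
Continuing the starts: C3 → A2 → F2.
Statement 6 starts on F2 and keeps the same diatonic contour: F2 A2 C3 G3.

F2 A2 C3 G3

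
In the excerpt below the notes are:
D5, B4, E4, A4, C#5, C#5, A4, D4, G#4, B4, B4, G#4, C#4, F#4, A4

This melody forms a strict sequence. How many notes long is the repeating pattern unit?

5

Try groups of 5 (3 cells in 15 notes):
D5 B4 E4 A4 C#5 | C#5 A4 D4 G#4 B4 | B4 G#4 C#4 F#4 A4
That's a consistent down a 2nd shift per cell, and no other grouping gives one.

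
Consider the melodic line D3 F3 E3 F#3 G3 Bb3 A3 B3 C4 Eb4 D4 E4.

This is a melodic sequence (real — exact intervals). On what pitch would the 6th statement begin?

Eb5

Unit = 4 notes; the statements start on D3, G3, C4, moving up a 4th each time.
Extending the heads up a 4th: F4 → Bb4 → Eb5.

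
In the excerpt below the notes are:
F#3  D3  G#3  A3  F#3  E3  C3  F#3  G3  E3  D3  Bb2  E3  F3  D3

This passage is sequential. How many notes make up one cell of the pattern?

15 notes total. Splitting into 3 groups of 5:
F#3 D3 G#3 A3 F#3 | E3 C3 F#3 G3 E3 | D3 Bb2 E3 F3 D3
That's a consistent down a 2nd shift per cell, and no other grouping gives one.

5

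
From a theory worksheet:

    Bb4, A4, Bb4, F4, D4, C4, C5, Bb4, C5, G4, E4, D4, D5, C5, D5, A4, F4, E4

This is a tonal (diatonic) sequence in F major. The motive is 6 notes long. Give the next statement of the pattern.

With a 6-note motive the entries are Bb4, C5, D5, each up a 2nd from the previous.
So cell 4 is E5 D5 E5 Bb4 G4 F4.

E5 D5 E5 Bb4 G4 F4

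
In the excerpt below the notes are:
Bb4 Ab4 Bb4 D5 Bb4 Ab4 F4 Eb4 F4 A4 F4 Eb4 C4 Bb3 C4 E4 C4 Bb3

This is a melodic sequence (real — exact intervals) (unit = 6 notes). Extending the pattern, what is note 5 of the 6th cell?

A2

Grouping in 6s, the 5th note of each cell is Bb4, F4, C4.
Carrying that down a 4th forward: G3 → D3 → A2.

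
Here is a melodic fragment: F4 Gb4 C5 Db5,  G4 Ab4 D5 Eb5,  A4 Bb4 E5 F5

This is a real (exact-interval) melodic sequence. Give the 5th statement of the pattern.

Taking 4-note groups, the heads are F4, G4, A4: the pattern moves up a 2nd.
Extending up a 2nd: B4 → C#5.
Statement 5 starts on C#5 and keeps the same exact contour: C#5 D5 G#5 A5.

C#5 D5 G#5 A5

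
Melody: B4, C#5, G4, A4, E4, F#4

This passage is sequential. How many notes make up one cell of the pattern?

2

There are 6 notes; a 2-note unit gives 3 cells:
B4 C#5 | G4 A4 | E4 F#4
Each cell is the previous one down a 3rd — so the unit is 2 notes.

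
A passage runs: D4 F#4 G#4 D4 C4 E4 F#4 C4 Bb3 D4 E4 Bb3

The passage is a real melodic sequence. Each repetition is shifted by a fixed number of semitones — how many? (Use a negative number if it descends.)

The 4-note cells begin on D4, C4, Bb3 — each down a 2nd from the last.
Counting half-steps from D4 to C4: -2.

-2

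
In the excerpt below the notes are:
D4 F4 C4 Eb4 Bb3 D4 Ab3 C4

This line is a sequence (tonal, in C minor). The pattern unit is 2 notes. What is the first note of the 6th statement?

With a 2-note motive the entries are D4, C4, Bb3, Ab3, each down a 2nd from the previous.
Extending the heads down a 2nd: G3 → F3.

F3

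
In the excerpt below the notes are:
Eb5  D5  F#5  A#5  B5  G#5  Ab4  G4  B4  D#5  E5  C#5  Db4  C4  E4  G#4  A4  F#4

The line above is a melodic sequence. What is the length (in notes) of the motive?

6

18 notes total. Splitting into 3 groups of 6:
Eb5 D5 F#5 A#5 B5 G#5 | Ab4 G4 B4 D#5 E5 C#5 | Db4 C4 E4 G#4 A4 F#4
Every group is a transposition down a 5th of the one before; no shorter unit works.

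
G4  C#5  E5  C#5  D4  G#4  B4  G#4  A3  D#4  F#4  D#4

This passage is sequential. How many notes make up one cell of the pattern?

Try groups of 4 (3 cells in 12 notes):
G4 C#5 E5 C#5 | D4 G#4 B4 G#4 | A3 D#4 F#4 D#4
That's a consistent down a 4th shift per cell, and no other grouping gives one.

4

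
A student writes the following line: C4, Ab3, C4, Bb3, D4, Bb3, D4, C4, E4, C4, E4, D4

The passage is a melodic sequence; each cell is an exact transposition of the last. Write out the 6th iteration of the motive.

A#4 F#4 A#4 G#4

Taking 4-note groups, the heads are C4, D4, E4: the pattern moves up a 2nd.
Extending up a 2nd: F#4 → G#4 → A#4.
So cell 6 is A#4 F#4 A#4 G#4.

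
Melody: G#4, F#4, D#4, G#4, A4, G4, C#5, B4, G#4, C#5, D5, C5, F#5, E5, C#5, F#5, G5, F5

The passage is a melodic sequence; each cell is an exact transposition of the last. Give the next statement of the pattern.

Taking 6-note groups, the heads are G#4, C#5, F#5: the pattern moves up a 4th.
So cell 4 is B5 A5 F#5 B5 C6 Bb5.

B5 A5 F#5 B5 C6 Bb5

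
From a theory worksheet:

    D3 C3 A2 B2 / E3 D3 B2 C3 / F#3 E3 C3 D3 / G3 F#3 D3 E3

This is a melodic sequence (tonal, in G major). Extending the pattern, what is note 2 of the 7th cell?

With 4-note cells, note 2 of each statement runs C3, D3, E3, F#3.
Carrying that up a 2nd forward: G3 → A3 → B3.

B3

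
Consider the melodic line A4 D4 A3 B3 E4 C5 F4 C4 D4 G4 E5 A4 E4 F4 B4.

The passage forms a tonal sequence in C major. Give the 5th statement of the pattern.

With a 5-note motive the entries are A4, C5, E5, each up a 3rd from the previous.
Carrying on: G5 → B5.
So cell 5 is B5 E5 B4 C5 F5.

B5 E5 B4 C5 F5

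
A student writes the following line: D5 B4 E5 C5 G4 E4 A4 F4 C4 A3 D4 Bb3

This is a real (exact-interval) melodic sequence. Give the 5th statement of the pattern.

With a 4-note motive the entries are D5, G4, C4, each down a 5th from the previous.
Extending down a 5th: F3 → Bb2.
Statement 5 starts on Bb2 and keeps the same exact contour: Bb2 G2 C3 Ab2.

Bb2 G2 C3 Ab2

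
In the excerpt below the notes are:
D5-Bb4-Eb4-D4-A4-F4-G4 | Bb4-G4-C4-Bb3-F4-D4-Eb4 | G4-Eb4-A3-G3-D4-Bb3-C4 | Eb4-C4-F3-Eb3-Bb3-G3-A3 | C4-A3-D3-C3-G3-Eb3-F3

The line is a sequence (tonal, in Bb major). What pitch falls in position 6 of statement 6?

C3

With 7-note cells, note 6 of each statement runs F4, D4, Bb3, G3, Eb3.
Each moves down a 3rd; the next is C3.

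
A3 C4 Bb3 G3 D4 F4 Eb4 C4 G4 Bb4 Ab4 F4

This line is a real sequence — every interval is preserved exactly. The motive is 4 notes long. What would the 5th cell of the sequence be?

F5 Ab5 Gb5 Eb5

The 4-note cells begin on A3, D4, G4 — each up a 4th from the last.
Carrying on: C5 → F5.
From F5 the exact shape gives F5 Ab5 Gb5 Eb5.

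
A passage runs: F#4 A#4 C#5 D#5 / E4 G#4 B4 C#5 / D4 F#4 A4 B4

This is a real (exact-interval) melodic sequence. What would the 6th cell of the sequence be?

With a 4-note motive the entries are F#4, E4, D4, each down a 2nd from the previous.
Continuing the starts: C4 → Bb3 → Ab3.
From Ab3 the exact shape gives Ab3 C4 Eb4 F4.

Ab3 C4 Eb4 F4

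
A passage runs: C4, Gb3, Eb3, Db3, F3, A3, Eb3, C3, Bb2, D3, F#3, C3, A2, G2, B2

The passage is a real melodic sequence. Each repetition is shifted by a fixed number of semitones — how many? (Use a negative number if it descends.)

With a 5-note motive the entries are C4, A3, F#3, each down a 3rd from the previous.
C4 to A3 spans -3 semitones.

-3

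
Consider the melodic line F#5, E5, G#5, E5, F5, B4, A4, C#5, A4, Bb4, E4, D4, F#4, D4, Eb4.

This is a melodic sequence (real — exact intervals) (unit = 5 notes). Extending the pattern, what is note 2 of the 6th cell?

With 5-note cells, note 2 of each statement runs E5, A4, D4.
Carrying that down a 5th forward: G3 → C3 → F2.

F2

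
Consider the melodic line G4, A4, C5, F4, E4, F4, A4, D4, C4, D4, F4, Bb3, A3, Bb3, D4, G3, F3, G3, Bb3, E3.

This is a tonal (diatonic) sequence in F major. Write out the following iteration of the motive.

D3 E3 G3 C3

Taking 4-note groups, the heads are G4, E4, C4, A3, F3: the pattern moves down a 3rd.
From D3 the diatonic shape gives D3 E3 G3 C3.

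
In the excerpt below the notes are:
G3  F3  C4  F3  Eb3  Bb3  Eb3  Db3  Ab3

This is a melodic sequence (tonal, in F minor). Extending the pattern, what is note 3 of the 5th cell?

F3

With 3-note cells, note 3 of each statement runs C4, Bb3, Ab3.
Each moves down a 2nd. Continuing: G3 → F3.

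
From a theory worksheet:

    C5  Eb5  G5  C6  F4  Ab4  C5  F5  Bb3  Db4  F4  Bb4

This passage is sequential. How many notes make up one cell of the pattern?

12 notes total. Splitting into 3 groups of 4:
C5 Eb5 G5 C6 | F4 Ab4 C5 F5 | Bb3 Db4 F4 Bb4
Each cell is the previous one down a 5th — so the unit is 4 notes.

4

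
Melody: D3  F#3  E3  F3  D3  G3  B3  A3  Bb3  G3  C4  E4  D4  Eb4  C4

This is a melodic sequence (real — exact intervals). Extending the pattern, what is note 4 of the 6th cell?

Gb5

The unit is 5 notes. Position-4 pitches of the 3 shown cells: F3, Bb3, Eb4.
Extending up a 4th: Ab4 → Db5 → Gb5.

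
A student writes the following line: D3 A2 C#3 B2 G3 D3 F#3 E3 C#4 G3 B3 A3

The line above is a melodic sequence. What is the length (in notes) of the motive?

There are 12 notes; a 4-note unit gives 3 cells:
D3 A2 C#3 B2 | G3 D3 F#3 E3 | C#4 G3 B3 A3
That's a consistent up a 4th shift per cell, and no other grouping gives one.

4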